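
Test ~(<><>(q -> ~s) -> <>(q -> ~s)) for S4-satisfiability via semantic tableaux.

Unsatisfiable

1. ~(<><>(q -> ~s) -> <>(q -> ~s)), 0
2. <><>(q -> ~s), 0
3. ~<>(q -> ~s), 0
4. ~(q -> ~s), 0
5. q, 0
6. s, 0
7. <>(q -> ~s), 1
8. ~(q -> ~s), 1
9. q, 1
10. s, 1
11. q -> ~s, 2
12. ~(q -> ~s), 2
13. q, 2
14. s, 2
15. ~s, 2
Accessibility: 0R0, 0R1, 0R2, 1R1, 1R2, 2R2
Branch closes: s and ~s both at 2.
(One branch shown.) All branches close.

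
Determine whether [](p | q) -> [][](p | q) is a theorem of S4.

Tableau for the negation ~([](p | q) -> [][](p | q)):
1. ~([](p | q) -> [][](p | q)), w0
2. [](p | q), w0   [~->-rule on 1]
3. ~[][](p | q), w0   [~->-rule on 1]
4. p | q, w0   [[]-rule on 2 via w0Rw0]
5. q, w0   [|-rule on 4 (branches; this branch)]
6. ~[](p | q), w1   [~[]-rule on 3: fresh world w1, w0Rw1]
7. p | q, w1   [[]-rule on 2 via w0Rw1]
8. q, w1   [|-rule on 7 (branches; this branch)]
9. ~(p | q), w2   [~[]-rule on 6: fresh world w2, w1Rw2]
10. ~p, w2   [~|-rule on 9]
11. ~q, w2   [~|-rule on 9]
12. p | q, w2   [[]-rule on 2 via w0Rw2]
13. q, w2   [|-rule on 12 (branches; this branch)]
Accessibility: w0Rw0, w0Rw1, w0Rw2, w1Rw1, w1Rw2, w2Rw2
Branch closes: q and ~q both at w2.
Every branch of the negation's tableau closes; the branch above is one of them.

Valid in S4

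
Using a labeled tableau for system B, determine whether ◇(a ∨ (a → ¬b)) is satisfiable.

1. ◇(a ∨ (a → ¬b)), 0
2. a ∨ (a → ¬b), 1   [◇-rule on 1: fresh world 1, 0R1]
3. a → ¬b, 1   [∨-rule on 2 (branches; this branch)]
4. ¬b, 1   [→-rule on 3 (branches; this branch)]
Accessibility: 0R0, 0R1, 1R0, 1R1

Yes, satisfiable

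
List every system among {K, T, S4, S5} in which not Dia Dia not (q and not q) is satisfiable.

T-tableau for the formula:
1. not Dia Dia not (q and not q), 0
2. not Dia not (q and not q), 0
3. q and not q, 0
4. q, 0
5. not q, 0
Accessibility: 0R0
Branch closes: q and not q both at 0.
Every branch closes (one shown): unsatisfiable in T, hence also in S4, S5 (every S4/S5-frame is a T-frame).
K-tableau for the formula:
1. not Dia Dia not (q and not q), 0
Complete open branch: satisfiable in K.

K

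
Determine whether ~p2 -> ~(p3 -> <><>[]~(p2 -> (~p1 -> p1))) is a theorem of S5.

Tableau for the negation ~(~p2 -> ~(p3 -> <><>[]~(p2 -> (~p1 -> p1)))):
1. ~(~p2 -> ~(p3 -> <><>[]~(p2 -> (~p1 -> p1)))), w0
2. ~p2, w0   [~->-rule on 1]
3. p3 -> <><>[]~(p2 -> (~p1 -> p1)), w0   [~->-rule on 1]
4. ~p3, w0   [->-rule on 3 (branches; this branch)]
Accessibility: w0Rw0
The negation has an open branch (countermodel exists).

Invalid (countermodel exists)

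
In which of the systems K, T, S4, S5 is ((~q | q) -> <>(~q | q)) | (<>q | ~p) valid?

T, S4, S5

K-tableau for the negation ~(((~q | q) -> <>(~q | q)) | (<>q | ~p)):
1. ~(((~q | q) -> <>(~q | q)) | (<>q | ~p)), 0
2. ~((~q | q) -> <>(~q | q)), 0
3. ~(<>q | ~p), 0
4. ~q | q, 0
5. ~<>(~q | q), 0
6. ~<>q, 0
7. p, 0
8. q, 0
Complete open branch: countermodel on a K-frame, so not valid in K.
T-tableau for the negation ~(((~q | q) -> <>(~q | q)) | (<>q | ~p)):
1. ~(((~q | q) -> <>(~q | q)) | (<>q | ~p)), 0
2. ~((~q | q) -> <>(~q | q)), 0
3. ~(<>q | ~p), 0
4. ~q | q, 0
5. ~<>(~q | q), 0
6. ~<>q, 0
7. p, 0
8. ~(~q | q), 0
9. q, 0
10. ~q, 0
Accessibility: 0R0
Branch closes: q and ~q both at 0.
Every branch closes (one shown): valid in T, hence also in S4, S5 (every theorem of T is a theorem of S4 and S5).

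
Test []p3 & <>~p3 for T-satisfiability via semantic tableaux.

1. []p3 & <>~p3, u
2. []p3, u   [&-rule on 1]
3. <>~p3, u   [&-rule on 1]
4. p3, u   [[]-rule on 2 via uRu]
5. ~p3, v   [<>-rule on 3: fresh world v, uRv]
6. p3, v   [[]-rule on 2 via uRv]
Accessibility: uRu, uRv, vRv
Branch closes: p3 and ~p3 both at v.
All branches of the tableau close; one closing branch shown above.

Unsatisfiable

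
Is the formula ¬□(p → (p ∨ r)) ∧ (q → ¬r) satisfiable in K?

Unsatisfiable

1. ¬□(p → (p ∨ r)) ∧ (q → ¬r), u
2. ¬□(p → (p ∨ r)), u
3. q → ¬r, u
4. ¬r, u
5. ¬(p → (p ∨ r)), v
6. p, v
7. ¬(p ∨ r), v
8. ¬p, v
9. ¬r, v
Accessibility: uRv
Branch closes: p and ¬p both at v.
All branches of the tableau close; one closing branch shown above.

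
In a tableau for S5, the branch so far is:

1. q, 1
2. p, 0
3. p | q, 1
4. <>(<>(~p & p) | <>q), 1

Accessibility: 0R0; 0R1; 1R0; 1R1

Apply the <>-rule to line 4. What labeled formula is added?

a fresh world 2 with 1R2, and <>(~p & p) | <>q at 2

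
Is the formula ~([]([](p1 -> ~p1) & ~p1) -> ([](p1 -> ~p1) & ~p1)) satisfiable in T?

No, unsatisfiable

1. ~([]([](p1 -> ~p1) & ~p1) -> ([](p1 -> ~p1) & ~p1)), u
2. []([](p1 -> ~p1) & ~p1), u
3. ~([](p1 -> ~p1) & ~p1), u
4. [](p1 -> ~p1) & ~p1, u
5. [](p1 -> ~p1), u
6. ~p1, u
7. p1 -> ~p1, u
8. ~[](p1 -> ~p1), u
9. ~(p1 -> ~p1), v
10. p1, v
11. [](p1 -> ~p1) & ~p1, v
12. [](p1 -> ~p1), v
13. ~p1, v
Accessibility: uRu, uRv, vRv
Branch closes: p1 and ~p1 both at v.
All branches of the tableau close; one closing branch shown above.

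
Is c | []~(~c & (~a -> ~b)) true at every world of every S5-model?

Tableau for the negation ~(c | []~(~c & (~a -> ~b))):
1. ~(c | []~(~c & (~a -> ~b))), u
2. ~c, u   [~|-rule on 1]
3. ~[]~(~c & (~a -> ~b)), u   [~|-rule on 1]
4. ~c & (~a -> ~b), v   [~[]-rule on 3: fresh world v, uRv]
5. ~c, v   [&-rule on 4]
6. ~a -> ~b, v   [&-rule on 4]
7. ~b, v   [->-rule on 6 (branches; this branch)]
Accessibility: uRu, uRv, vRu, vRv
The negation has an open branch (countermodel exists).

No, not valid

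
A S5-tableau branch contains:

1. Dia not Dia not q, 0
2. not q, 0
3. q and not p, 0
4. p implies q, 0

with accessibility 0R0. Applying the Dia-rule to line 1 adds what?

a fresh world 1 with 0R1, and not Dia not q at 1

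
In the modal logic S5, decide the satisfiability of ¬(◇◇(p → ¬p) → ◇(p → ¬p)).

Unsatisfiable

1. ¬(◇◇(p → ¬p) → ◇(p → ¬p)), w0
2. ◇◇(p → ¬p), w0
3. ¬◇(p → ¬p), w0
4. ¬(p → ¬p), w0
5. p, w0
6. ◇(p → ¬p), w1
7. ¬(p → ¬p), w1
8. p, w1
9. p → ¬p, w2
10. ¬(p → ¬p), w2
11. p, w2
12. ¬p, w2
Accessibility: w0Rw0, w0Rw1, w0Rw2, w1Rw0, w1Rw1, w1Rw2, w2Rw0, w2Rw1, w2Rw2
Branch closes: p and ¬p both at w2.
All branches of the tableau close; one closing branch shown above.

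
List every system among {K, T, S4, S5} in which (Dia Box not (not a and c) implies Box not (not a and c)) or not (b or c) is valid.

S5-tableau for the negation not ((Dia Box not (not a and c) implies Box not (not a and c)) or not (b or c)):
1. not ((Dia Box not (not a and c) implies Box not (not a and c)) or not (b or c)), 0
2. not (Dia Box not (not a and c) implies Box not (not a and c)), 0   [neg-or-rule on 1]
3. b or c, 0   [neg-or-rule on 1]
4. Dia Box not (not a and c), 0   [neg-implies-rule on 2]
5. not Box not (not a and c), 0   [neg-implies-rule on 2]
6. c, 0   [or-rule on 3 (branches; this branch)]
7. Box not (not a and c), 1   [Dia-rule on 4: fresh world 1, 0R1]
8. not (not a and c), 0   [Box-rule on 7 via 1R0]
9. not (not a and c), 1   [Box-rule on 7 via 1R1]
10. a, 0   [neg-and-rule on 8 (branches; this branch)]
11. not c, 1   [neg-and-rule on 9 (branches; this branch)]
12. not a and c, 2   [neg-Box-rule on 5: fresh world 2, 0R2]
13. not a, 2   [and-rule on 12]
14. c, 2   [and-rule on 12]
15. not (not a and c), 2   [Box-rule on 7 via 1R2]
16. not c, 2   [neg-and-rule on 15 (branches; this branch)]
Accessibility: 0R0, 0R1, 0R2, 1R0, 1R1, 1R2, 2R0, 2R1, 2R2
Branch closes: c and not c both at 2.
Every branch closes (one shown): valid in S5.
S4-tableau for the negation not ((Dia Box not (not a and c) implies Box not (not a and c)) or not (b or c)):
1. not ((Dia Box not (not a and c) implies Box not (not a and c)) or not (b or c)), 0
2. not (Dia Box not (not a and c) implies Box not (not a and c)), 0   [neg-or-rule on 1]
3. b or c, 0   [neg-or-rule on 1]
4. Dia Box not (not a and c), 0   [neg-implies-rule on 2]
5. not Box not (not a and c), 0   [neg-implies-rule on 2]
6. c, 0   [or-rule on 3 (branches; this branch)]
7. Box not (not a and c), 1   [Dia-rule on 4: fresh world 1, 0R1]
8. not (not a and c), 1   [Box-rule on 7 via 1R1]
9. not c, 1   [neg-and-rule on 8 (branches; this branch)]
10. not a and c, 2   [neg-Box-rule on 5: fresh world 2, 0R2]
11. not a, 2   [and-rule on 10]
12. c, 2   [and-rule on 10]
Accessibility: 0R0, 0R1, 0R2, 1R1, 2R2
Complete open branch: countermodel on an S4-frame, so not valid in S4, nor in K, T (the same frame is also a K-frame and a T-frame).

S5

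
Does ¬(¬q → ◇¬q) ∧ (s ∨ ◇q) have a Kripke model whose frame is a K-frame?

Yes, satisfiable

1. ¬(¬q → ◇¬q) ∧ (s ∨ ◇q), 0
2. ¬(¬q → ◇¬q), 0   [∧-rule on 1]
3. s ∨ ◇q, 0   [∧-rule on 1]
4. ¬q, 0   [¬→-rule on 2]
5. ¬◇¬q, 0   [¬→-rule on 2]
6. ◇q, 0   [∨-rule on 3 (branches; this branch)]
7. q, 1   [◇-rule on 6: fresh world 1, 0R1]
Accessibility: 0R1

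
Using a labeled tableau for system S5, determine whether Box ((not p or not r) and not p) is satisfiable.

Satisfiable

1. Box ((not p or not r) and not p), u
2. (not p or not r) and not p, u   [Box-rule on 1 via uRu]
3. not p or not r, u   [and-rule on 2]
4. not p, u   [and-rule on 2]
5. not r, u   [or-rule on 3 (branches; this branch)]
Accessibility: uRu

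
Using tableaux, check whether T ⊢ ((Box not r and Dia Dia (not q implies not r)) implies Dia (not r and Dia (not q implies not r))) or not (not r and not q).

Yes, valid

Tableau for the negation not (((Box not r and Dia Dia (not q implies not r)) implies Dia (not r and Dia (not q implies not r))) or not (not r and not q)):
1. not (((Box not r and Dia Dia (not q implies not r)) implies Dia (not r and Dia (not q implies not r))) or not (not r and not q)), w0
2. not ((Box not r and Dia Dia (not q implies not r)) implies Dia (not r and Dia (not q implies not r))), w0
3. not r and not q, w0
4. Box not r and Dia Dia (not q implies not r), w0
5. not Dia (not r and Dia (not q implies not r)), w0
6. not r, w0
7. not q, w0
8. Box not r, w0
9. Dia Dia (not q implies not r), w0
10. not (not r and Dia (not q implies not r)), w0
11. not Dia (not q implies not r), w0
12. not (not q implies not r), w0
13. r, w0
Accessibility: w0Rw0
Branch closes: r and not r both at w0.
All branches of the negation close; one closing branch shown above.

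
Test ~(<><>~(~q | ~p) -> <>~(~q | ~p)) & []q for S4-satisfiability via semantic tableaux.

No, unsatisfiable

1. ~(<><>~(~q | ~p) -> <>~(~q | ~p)) & []q, 0
2. ~(<><>~(~q | ~p) -> <>~(~q | ~p)), 0
3. []q, 0
4. <><>~(~q | ~p), 0
5. ~<>~(~q | ~p), 0
6. q, 0
7. ~q | ~p, 0
8. ~p, 0
9. <>~(~q | ~p), 1
10. q, 1
11. ~q | ~p, 1
12. ~p, 1
13. ~(~q | ~p), 2
14. q, 2
15. p, 2
16. ~q | ~p, 2
17. ~p, 2
Accessibility: 0R0, 0R1, 0R2, 1R1, 1R2, 2R2
Branch closes: p and ~p both at 2.
(One branch shown.) All branches close.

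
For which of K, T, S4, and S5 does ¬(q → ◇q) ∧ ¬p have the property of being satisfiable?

K

T-tableau for the formula:
1. ¬(q → ◇q) ∧ ¬p, u
2. ¬(q → ◇q), u
3. ¬p, u
4. q, u
5. ¬◇q, u
6. ¬q, u
Accessibility: uRu
Branch closes: q and ¬q both at u.
Every branch closes (one shown): unsatisfiable in T, hence also in S4, S5 (every S4/S5-frame is a T-frame).
K-tableau for the formula:
1. ¬(q → ◇q) ∧ ¬p, u
2. ¬(q → ◇q), u
3. ¬p, u
4. q, u
5. ¬◇q, u
Complete open branch: satisfiable in K.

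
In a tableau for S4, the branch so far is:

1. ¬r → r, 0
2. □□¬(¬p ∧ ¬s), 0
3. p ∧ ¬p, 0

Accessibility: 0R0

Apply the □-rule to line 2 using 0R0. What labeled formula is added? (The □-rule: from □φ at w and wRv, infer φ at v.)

□¬(¬p ∧ ¬s), 0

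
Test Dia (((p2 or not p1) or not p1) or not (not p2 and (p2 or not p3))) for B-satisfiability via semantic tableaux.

Yes, satisfiable

1. Dia (((p2 or not p1) or not p1) or not (not p2 and (p2 or not p3))), u
2. ((p2 or not p1) or not p1) or not (not p2 and (p2 or not p3)), v   [Dia-rule on 1: fresh world v, uRv]
3. not (not p2 and (p2 or not p3)), v   [or-rule on 2 (branches; this branch)]
4. not (p2 or not p3), v   [neg-and-rule on 3 (branches; this branch)]
5. not p2, v   [neg-or-rule on 4]
6. p3, v   [neg-or-rule on 4]
Accessibility: uRu, uRv, vRu, vRv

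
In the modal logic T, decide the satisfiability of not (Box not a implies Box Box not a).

Yes, satisfiable

1. not (Box not a implies Box Box not a), w0
2. Box not a, w0
3. not Box Box not a, w0
4. not a, w0
5. not Box not a, w1
6. not a, w1
7. a, w2
Accessibility: w0Rw0, w0Rw1, w1Rw1, w1Rw2, w2Rw2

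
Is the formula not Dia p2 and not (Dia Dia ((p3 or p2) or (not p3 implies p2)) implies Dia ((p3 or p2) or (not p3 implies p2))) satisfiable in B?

1. not Dia p2 and not (Dia Dia ((p3 or p2) or (not p3 implies p2)) implies Dia ((p3 or p2) or (not p3 implies p2))), 0
2. not Dia p2, 0
3. not (Dia Dia ((p3 or p2) or (not p3 implies p2)) implies Dia ((p3 or p2) or (not p3 implies p2))), 0
4. Dia Dia ((p3 or p2) or (not p3 implies p2)), 0
5. not Dia ((p3 or p2) or (not p3 implies p2)), 0
6. not p2, 0
7. not ((p3 or p2) or (not p3 implies p2)), 0
8. not (p3 or p2), 0
9. not (not p3 implies p2), 0
10. not p3, 0
11. Dia ((p3 or p2) or (not p3 implies p2)), 1
12. not p2, 1
13. not ((p3 or p2) or (not p3 implies p2)), 1
14. not (p3 or p2), 1
15. not (not p3 implies p2), 1
16. not p3, 1
17. (p3 or p2) or (not p3 implies p2), 2
18. not p3 implies p2, 2
19. p2, 2
Accessibility: 0R0, 0R1, 1R0, 1R1, 1R2, 2R1, 2R2

Yes, satisfiable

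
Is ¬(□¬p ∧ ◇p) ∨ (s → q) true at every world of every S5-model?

Tableau for the negation ¬(¬(□¬p ∧ ◇p) ∨ (s → q)):
1. ¬(¬(□¬p ∧ ◇p) ∨ (s → q)), u
2. □¬p ∧ ◇p, u
3. ¬(s → q), u
4. □¬p, u
5. ◇p, u
6. s, u
7. ¬q, u
8. ¬p, u
9. p, v
10. ¬p, v
Accessibility: uRu, uRv, vRu, vRv
Branch closes: p and ¬p both at v.
All branches of the negation close; one closing branch shown above.

Valid in S5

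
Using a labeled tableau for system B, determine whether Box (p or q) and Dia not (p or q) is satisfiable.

1. Box (p or q) and Dia not (p or q), u
2. Box (p or q), u
3. Dia not (p or q), u
4. p or q, u
5. q, u
6. not (p or q), v
7. not p, v
8. not q, v
9. p or q, v
10. q, v
Accessibility: uRu, uRv, vRu, vRv
Branch closes: q and not q both at v.
(One branch shown.) All branches close.

No, unsatisfiable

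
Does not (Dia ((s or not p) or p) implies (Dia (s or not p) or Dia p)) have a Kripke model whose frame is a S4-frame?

1. not (Dia ((s or not p) or p) implies (Dia (s or not p) or Dia p)), u
2. Dia ((s or not p) or p), u
3. not (Dia (s or not p) or Dia p), u
4. not Dia (s or not p), u
5. not Dia p, u
6. not (s or not p), u
7. not s, u
8. p, u
9. not p, u
Accessibility: uRu
Branch closes: p and not p both at u.
(One branch shown.) All branches close.

Unsatisfiable (every branch closes)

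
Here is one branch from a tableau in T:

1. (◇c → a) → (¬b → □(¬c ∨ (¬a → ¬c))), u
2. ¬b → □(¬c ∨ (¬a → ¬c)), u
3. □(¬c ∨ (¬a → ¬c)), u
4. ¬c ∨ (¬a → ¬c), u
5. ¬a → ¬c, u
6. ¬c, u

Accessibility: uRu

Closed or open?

Not closed

No world carries both an atom and its negation.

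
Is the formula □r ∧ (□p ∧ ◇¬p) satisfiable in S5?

1. □r ∧ (□p ∧ ◇¬p), 0
2. □r, 0   [∧-rule on 1]
3. □p ∧ ◇¬p, 0   [∧-rule on 1]
4. □p, 0   [∧-rule on 3]
5. ◇¬p, 0   [∧-rule on 3]
6. r, 0   [□-rule on 2 via 0R0]
7. p, 0   [□-rule on 4 via 0R0]
8. ¬p, 1   [◇-rule on 5: fresh world 1, 0R1]
9. r, 1   [□-rule on 2 via 0R1]
10. p, 1   [□-rule on 4 via 0R1]
Accessibility: 0R0, 0R1, 1R0, 1R1
Branch closes: p and ¬p both at 1.
(One branch shown.) All branches close.

No, unsatisfiable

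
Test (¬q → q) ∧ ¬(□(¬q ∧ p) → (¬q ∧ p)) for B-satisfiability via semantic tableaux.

No, unsatisfiable

1. (¬q → q) ∧ ¬(□(¬q ∧ p) → (¬q ∧ p)), w0
2. ¬q → q, w0
3. ¬(□(¬q ∧ p) → (¬q ∧ p)), w0
4. □(¬q ∧ p), w0
5. ¬(¬q ∧ p), w0
6. ¬q ∧ p, w0
7. ¬q, w0
8. p, w0
9. q, w0
Accessibility: w0Rw0
Branch closes: q and ¬q both at w0.
Every branch closes; the branch above is one of them.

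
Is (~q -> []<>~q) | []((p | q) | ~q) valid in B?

Tableau for the negation ~((~q -> []<>~q) | []((p | q) | ~q)):
1. ~((~q -> []<>~q) | []((p | q) | ~q)), u
2. ~(~q -> []<>~q), u   [~|-rule on 1]
3. ~[]((p | q) | ~q), u   [~|-rule on 1]
4. ~q, u   [~->-rule on 2]
5. ~[]<>~q, u   [~->-rule on 2]
6. ~((p | q) | ~q), v   [~[]-rule on 3: fresh world v, uRv]
7. ~(p | q), v   [~|-rule on 6]
8. q, v   [~|-rule on 6]
9. ~p, v   [~|-rule on 7]
10. ~q, v   [~|-rule on 7]
Accessibility: uRu, uRv, vRu, vRv
Branch closes: q and ~q both at v.
All branches of the negation close; one closing branch shown above.

Valid in B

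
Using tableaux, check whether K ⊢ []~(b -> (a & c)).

Tableau for the negation ~[]~(b -> (a & c)):
1. ~[]~(b -> (a & c)), u
2. b -> (a & c), v
3. a & c, v
4. a, v
5. c, v
Accessibility: uRv
The negation has an open branch (countermodel exists).

Not valid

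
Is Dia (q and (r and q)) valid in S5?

Tableau for the negation not Dia (q and (r and q)):
1. not Dia (q and (r and q)), 0
2. not (q and (r and q)), 0
3. not (r and q), 0
4. not q, 0
Accessibility: 0R0
The negation has an open branch (countermodel exists).

Not valid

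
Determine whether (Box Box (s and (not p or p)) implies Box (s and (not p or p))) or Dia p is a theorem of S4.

Valid in S4

Tableau for the negation not ((Box Box (s and (not p or p)) implies Box (s and (not p or p))) or Dia p):
1. not ((Box Box (s and (not p or p)) implies Box (s and (not p or p))) or Dia p), u
2. not (Box Box (s and (not p or p)) implies Box (s and (not p or p))), u   [neg-or-rule on 1]
3. not Dia p, u   [neg-or-rule on 1]
4. Box Box (s and (not p or p)), u   [neg-implies-rule on 2]
5. not Box (s and (not p or p)), u   [neg-implies-rule on 2]
6. not p, u   [neg-Dia-rule on 3 via uRu]
7. Box (s and (not p or p)), u   [Box-rule on 4 via uRu]
8. s and (not p or p), u   [Box-rule on 7 via uRu]
9. s, u   [and-rule on 8]
10. not p or p, u   [and-rule on 8]
11. not (s and (not p or p)), v   [neg-Box-rule on 5: fresh world v, uRv]
12. not p, v   [neg-Dia-rule on 3 via uRv]
13. Box (s and (not p or p)), v   [Box-rule on 4 via uRv]
14. s and (not p or p), v   [Box-rule on 7 via uRv]
15. s, v   [and-rule on 14]
16. not p or p, v   [and-rule on 14]
17. not (not p or p), v   [neg-and-rule on 11 (branches; this branch)]
18. p, v   [neg-or-rule on 17]
Accessibility: uRu, uRv, vRv
Branch closes: p and not p both at v.
Every branch of the negation's tableau closes; the branch above is one of them.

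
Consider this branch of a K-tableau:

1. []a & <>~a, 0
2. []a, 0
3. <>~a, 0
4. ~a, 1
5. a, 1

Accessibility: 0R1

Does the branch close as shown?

Yes, closed

Both a and ~a appear at 1.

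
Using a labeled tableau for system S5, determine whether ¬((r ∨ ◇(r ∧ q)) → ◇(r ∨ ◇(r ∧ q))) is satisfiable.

1. ¬((r ∨ ◇(r ∧ q)) → ◇(r ∨ ◇(r ∧ q))), 0
2. r ∨ ◇(r ∧ q), 0
3. ¬◇(r ∨ ◇(r ∧ q)), 0
4. ¬(r ∨ ◇(r ∧ q)), 0
5. ¬r, 0
6. ¬◇(r ∧ q), 0
7. ¬(r ∧ q), 0
8. ◇(r ∧ q), 0
9. ¬q, 0
10. r ∧ q, 1
11. r, 1
12. q, 1
13. ¬(r ∨ ◇(r ∧ q)), 1
14. ¬r, 1
15. ¬◇(r ∧ q), 1
Accessibility: 0R0, 0R1, 1R0, 1R1
Branch closes: r and ¬r both at 1.
Every branch closes; the branch above is one of them.

Unsatisfiable (every branch closes)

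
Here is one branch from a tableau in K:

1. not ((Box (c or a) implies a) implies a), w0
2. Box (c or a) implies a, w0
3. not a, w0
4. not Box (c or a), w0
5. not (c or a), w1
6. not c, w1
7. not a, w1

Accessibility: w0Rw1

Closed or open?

There is no literal clash: for every atom and world, at most one sign appears.

Open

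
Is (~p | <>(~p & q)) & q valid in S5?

No, not valid

Tableau for the negation ~((~p | <>(~p & q)) & q):
1. ~((~p | <>(~p & q)) & q), w0
2. ~q, w0
Accessibility: w0Rw0
The negation has an open branch (countermodel exists).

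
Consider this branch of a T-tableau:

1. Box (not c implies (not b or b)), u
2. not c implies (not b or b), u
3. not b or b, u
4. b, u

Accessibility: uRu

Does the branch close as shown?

Not closed

No atom appears with both signs at the same world.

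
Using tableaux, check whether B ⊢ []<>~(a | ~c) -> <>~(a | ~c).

Tableau for the negation ~([]<>~(a | ~c) -> <>~(a | ~c)):
1. ~([]<>~(a | ~c) -> <>~(a | ~c)), w0
2. []<>~(a | ~c), w0   [~->-rule on 1]
3. ~<>~(a | ~c), w0   [~->-rule on 1]
4. <>~(a | ~c), w0   [[]-rule on 2 via w0Rw0]
5. a | ~c, w0   [~<>-rule on 3 via w0Rw0]
6. ~c, w0   [|-rule on 5 (branches; this branch)]
7. ~(a | ~c), w1   [<>-rule on 4: fresh world w1, w0Rw1]
8. ~a, w1   [~|-rule on 7]
9. c, w1   [~|-rule on 7]
10. <>~(a | ~c), w1   [[]-rule on 2 via w0Rw1]
11. a | ~c, w1   [~<>-rule on 3 via w0Rw1]
12. ~c, w1   [|-rule on 11 (branches; this branch)]
Accessibility: w0Rw0, w0Rw1, w1Rw0, w1Rw1
Branch closes: c and ~c both at w1.
Every branch of the negation's tableau closes; the branch above is one of them.

Yes, valid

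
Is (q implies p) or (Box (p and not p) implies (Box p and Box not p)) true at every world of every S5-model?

Tableau for the negation not ((q implies p) or (Box (p and not p) implies (Box p and Box not p))):
1. not ((q implies p) or (Box (p and not p) implies (Box p and Box not p))), 0
2. not (q implies p), 0
3. not (Box (p and not p) implies (Box p and Box not p)), 0
4. q, 0
5. not p, 0
6. Box (p and not p), 0
7. not (Box p and Box not p), 0
8. p and not p, 0
9. p, 0
Accessibility: 0R0
Branch closes: p and not p both at 0.
All branches of the negation close; one closing branch shown above.

Valid in S5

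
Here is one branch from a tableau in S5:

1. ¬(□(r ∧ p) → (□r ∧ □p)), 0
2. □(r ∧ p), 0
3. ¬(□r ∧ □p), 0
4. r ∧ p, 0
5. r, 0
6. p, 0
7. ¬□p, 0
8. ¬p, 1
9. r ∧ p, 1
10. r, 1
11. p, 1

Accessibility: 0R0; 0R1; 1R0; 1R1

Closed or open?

Closed

Both p and ¬p appear at 1.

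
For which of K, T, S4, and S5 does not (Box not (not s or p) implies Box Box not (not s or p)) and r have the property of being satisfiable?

T-tableau for the formula:
1. not (Box not (not s or p) implies Box Box not (not s or p)) and r, u
2. not (Box not (not s or p) implies Box Box not (not s or p)), u
3. r, u
4. Box not (not s or p), u
5. not Box Box not (not s or p), u
6. not (not s or p), u
7. s, u
8. not p, u
9. not Box not (not s or p), v
10. not (not s or p), v
11. s, v
12. not p, v
13. not s or p, w
14. p, w
Accessibility: uRu, uRv, vRv, vRw, wRw
Complete open branch: satisfiable in T, hence also in K (this T-model is also a K-model).
S4-tableau for the formula:
1. not (Box not (not s or p) implies Box Box not (not s or p)) and r, u
2. not (Box not (not s or p) implies Box Box not (not s or p)), u
3. r, u
4. Box not (not s or p), u
5. not Box Box not (not s or p), u
6. not (not s or p), u
7. s, u
8. not p, u
9. not Box not (not s or p), v
10. not (not s or p), v
11. s, v
12. not p, v
13. not s or p, w
14. not (not s or p), w
15. s, w
16. not p, w
17. p, w
Accessibility: uRu, uRv, uRw, vRv, vRw, wRw
Branch closes: p and not p both at w.
Every branch closes (one shown): unsatisfiable in S4, hence also in S5 (every S5-frame is an S4-frame).

K, T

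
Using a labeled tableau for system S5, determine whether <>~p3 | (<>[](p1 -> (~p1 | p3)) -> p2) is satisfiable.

Satisfiable

1. <>~p3 | (<>[](p1 -> (~p1 | p3)) -> p2), u
2. <>[](p1 -> (~p1 | p3)) -> p2, u
3. p2, u
Accessibility: uRu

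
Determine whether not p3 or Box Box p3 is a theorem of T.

Tableau for the negation not (not p3 or Box Box p3):
1. not (not p3 or Box Box p3), u
2. p3, u
3. not Box Box p3, u
4. not Box p3, v
5. not p3, w
Accessibility: uRu, uRv, vRv, vRw, wRw
The negation has an open branch (countermodel exists).

Not valid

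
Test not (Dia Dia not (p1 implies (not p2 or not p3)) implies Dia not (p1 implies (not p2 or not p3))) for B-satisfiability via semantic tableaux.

1. not (Dia Dia not (p1 implies (not p2 or not p3)) implies Dia not (p1 implies (not p2 or not p3))), w0
2. Dia Dia not (p1 implies (not p2 or not p3)), w0
3. not Dia not (p1 implies (not p2 or not p3)), w0
4. p1 implies (not p2 or not p3), w0
5. not p2 or not p3, w0
6. not p3, w0
7. Dia not (p1 implies (not p2 or not p3)), w1
8. p1 implies (not p2 or not p3), w1
9. not p2 or not p3, w1
10. not p3, w1
11. not (p1 implies (not p2 or not p3)), w2
12. p1, w2
13. not (not p2 or not p3), w2
14. p2, w2
15. p3, w2
Accessibility: w0Rw0, w0Rw1, w1Rw0, w1Rw1, w1Rw2, w2Rw1, w2Rw2

Satisfiable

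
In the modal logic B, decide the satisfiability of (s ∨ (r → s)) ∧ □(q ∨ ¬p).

Yes, satisfiable

1. (s ∨ (r → s)) ∧ □(q ∨ ¬p), w0
2. s ∨ (r → s), w0
3. □(q ∨ ¬p), w0
4. q ∨ ¬p, w0
5. r → s, w0
6. ¬p, w0
7. s, w0
Accessibility: w0Rw0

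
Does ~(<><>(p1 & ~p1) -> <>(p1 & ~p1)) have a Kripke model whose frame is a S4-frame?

1. ~(<><>(p1 & ~p1) -> <>(p1 & ~p1)), 0
2. <><>(p1 & ~p1), 0
3. ~<>(p1 & ~p1), 0
4. ~(p1 & ~p1), 0
5. p1, 0
6. <>(p1 & ~p1), 1
7. ~(p1 & ~p1), 1
8. p1, 1
9. p1 & ~p1, 2
10. p1, 2
11. ~p1, 2
Accessibility: 0R0, 0R1, 0R2, 1R1, 1R2, 2R2
Branch closes: p1 and ~p1 both at 2.
All branches of the tableau close; one closing branch shown above.

No, unsatisfiable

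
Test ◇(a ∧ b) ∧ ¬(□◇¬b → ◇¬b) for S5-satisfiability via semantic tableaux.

Unsatisfiable (every branch closes)

1. ◇(a ∧ b) ∧ ¬(□◇¬b → ◇¬b), w0
2. ◇(a ∧ b), w0   [∧-rule on 1]
3. ¬(□◇¬b → ◇¬b), w0   [∧-rule on 1]
4. □◇¬b, w0   [¬→-rule on 3]
5. ¬◇¬b, w0   [¬→-rule on 3]
6. ◇¬b, w0   [□-rule on 4 via w0Rw0]
7. b, w0   [¬◇-rule on 5 via w0Rw0]
8. a ∧ b, w1   [◇-rule on 2: fresh world w1, w0Rw1]
9. a, w1   [∧-rule on 8]
10. b, w1   [∧-rule on 8]
11. ◇¬b, w1   [□-rule on 4 via w0Rw1]
12. ¬b, w2   [◇-rule on 6: fresh world w2, w0Rw2]
13. ◇¬b, w2   [□-rule on 4 via w0Rw2]
14. b, w2   [¬◇-rule on 5 via w0Rw2]
Accessibility: w0Rw0, w0Rw1, w0Rw2, w1Rw0, w1Rw1, w1Rw2, w2Rw0, w2Rw1, w2Rw2
Branch closes: b and ¬b both at w2.
(One branch shown.) All branches close.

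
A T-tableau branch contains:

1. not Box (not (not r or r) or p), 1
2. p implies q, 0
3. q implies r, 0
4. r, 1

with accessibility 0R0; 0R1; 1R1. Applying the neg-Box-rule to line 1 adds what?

a fresh world 2 with 1R2, and not (not (not r or r) or p) at 2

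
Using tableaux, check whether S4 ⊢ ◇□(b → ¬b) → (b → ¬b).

No, not valid

Tableau for the negation ¬(◇□(b → ¬b) → (b → ¬b)):
1. ¬(◇□(b → ¬b) → (b → ¬b)), w0
2. ◇□(b → ¬b), w0
3. ¬(b → ¬b), w0
4. b, w0
5. □(b → ¬b), w1
6. b → ¬b, w1
7. ¬b, w1
Accessibility: w0Rw0, w0Rw1, w1Rw1
The negation has an open branch (countermodel exists).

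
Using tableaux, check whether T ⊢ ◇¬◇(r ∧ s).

Not valid

Tableau for the negation ¬◇¬◇(r ∧ s):
1. ¬◇¬◇(r ∧ s), u
2. ◇(r ∧ s), u   [¬◇-rule on 1 via uRu]
3. r ∧ s, v   [◇-rule on 2: fresh world v, uRv]
4. r, v   [∧-rule on 3]
5. s, v   [∧-rule on 3]
6. ◇(r ∧ s), v   [¬◇-rule on 1 via uRv]
7. r ∧ s, w   [◇-rule on 6: fresh world w, vRw]
8. r, w   [∧-rule on 7]
9. s, w   [∧-rule on 7]
Accessibility: uRu, uRv, vRv, vRw, wRw
The negation has an open branch (countermodel exists).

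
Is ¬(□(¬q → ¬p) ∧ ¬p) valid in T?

Tableau for the negation □(¬q → ¬p) ∧ ¬p:
1. □(¬q → ¬p) ∧ ¬p, w0
2. □(¬q → ¬p), w0
3. ¬p, w0
4. ¬q → ¬p, w0
Accessibility: w0Rw0
The negation has an open branch (countermodel exists).

Not valid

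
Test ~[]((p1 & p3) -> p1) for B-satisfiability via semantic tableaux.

1. ~[]((p1 & p3) -> p1), u
2. ~((p1 & p3) -> p1), v
3. p1 & p3, v
4. ~p1, v
5. p1, v
6. p3, v
Accessibility: uRu, uRv, vRu, vRv
Branch closes: p1 and ~p1 both at v.
(One branch shown.) All branches close.

No, unsatisfiable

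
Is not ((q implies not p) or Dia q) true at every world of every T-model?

Tableau for the negation (q implies not p) or Dia q:
1. (q implies not p) or Dia q, w0
2. Dia q, w0
3. q, w1
Accessibility: w0Rw0, w0Rw1, w1Rw1
The negation has an open branch (countermodel exists).

Invalid (countermodel exists)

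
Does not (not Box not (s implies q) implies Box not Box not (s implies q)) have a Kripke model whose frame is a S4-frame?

Satisfiable (open branch found)

1. not (not Box not (s implies q) implies Box not Box not (s implies q)), w0
2. not Box not (s implies q), w0   [neg-implies-rule on 1]
3. not Box not Box not (s implies q), w0   [neg-implies-rule on 1]
4. s implies q, w1   [neg-Box-rule on 2: fresh world w1, w0Rw1]
5. q, w1   [implies-rule on 4 (branches; this branch)]
6. Box not (s implies q), w2   [neg-Box-rule on 3: fresh world w2, w0Rw2]
7. not (s implies q), w2   [Box-rule on 6 via w2Rw2]
8. s, w2   [neg-implies-rule on 7]
9. not q, w2   [neg-implies-rule on 7]
Accessibility: w0Rw0, w0Rw1, w0Rw2, w1Rw1, w2Rw2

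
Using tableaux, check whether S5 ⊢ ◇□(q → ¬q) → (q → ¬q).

Valid in S5

Tableau for the negation ¬(◇□(q → ¬q) → (q → ¬q)):
1. ¬(◇□(q → ¬q) → (q → ¬q)), 0
2. ◇□(q → ¬q), 0
3. ¬(q → ¬q), 0
4. q, 0
5. □(q → ¬q), 1
6. q → ¬q, 0
7. q → ¬q, 1
8. ¬q, 0
Accessibility: 0R0, 0R1, 1R0, 1R1
Branch closes: q and ¬q both at 0.
All branches of the negation close; one closing branch shown above.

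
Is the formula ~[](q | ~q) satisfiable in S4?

Unsatisfiable

1. ~[](q | ~q), 0
2. ~(q | ~q), 1
3. ~q, 1
4. q, 1
Accessibility: 0R0, 0R1, 1R1
Branch closes: q and ~q both at 1.
(One branch shown.) All branches close.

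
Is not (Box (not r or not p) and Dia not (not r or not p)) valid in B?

Yes, valid

Tableau for the negation Box (not r or not p) and Dia not (not r or not p):
1. Box (not r or not p) and Dia not (not r or not p), 0
2. Box (not r or not p), 0   [and-rule on 1]
3. Dia not (not r or not p), 0   [and-rule on 1]
4. not r or not p, 0   [Box-rule on 2 via 0R0]
5. not p, 0   [or-rule on 4 (branches; this branch)]
6. not (not r or not p), 1   [Dia-rule on 3: fresh world 1, 0R1]
7. r, 1   [neg-or-rule on 6]
8. p, 1   [neg-or-rule on 6]
9. not r or not p, 1   [Box-rule on 2 via 0R1]
10. not p, 1   [or-rule on 9 (branches; this branch)]
Accessibility: 0R0, 0R1, 1R0, 1R1
Branch closes: p and not p both at 1.
Every branch of the negation's tableau closes; the branch above is one of them.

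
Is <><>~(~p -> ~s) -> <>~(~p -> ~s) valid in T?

No, not valid

Tableau for the negation ~(<><>~(~p -> ~s) -> <>~(~p -> ~s)):
1. ~(<><>~(~p -> ~s) -> <>~(~p -> ~s)), u
2. <><>~(~p -> ~s), u
3. ~<>~(~p -> ~s), u
4. ~p -> ~s, u
5. ~s, u
6. <>~(~p -> ~s), v
7. ~p -> ~s, v
8. ~s, v
9. ~(~p -> ~s), w
10. ~p, w
11. s, w
Accessibility: uRu, uRv, vRv, vRw, wRw
The negation has an open branch (countermodel exists).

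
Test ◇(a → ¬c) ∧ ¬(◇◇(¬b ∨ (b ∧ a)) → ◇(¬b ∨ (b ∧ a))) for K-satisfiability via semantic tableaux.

1. ◇(a → ¬c) ∧ ¬(◇◇(¬b ∨ (b ∧ a)) → ◇(¬b ∨ (b ∧ a))), 0
2. ◇(a → ¬c), 0   [∧-rule on 1]
3. ¬(◇◇(¬b ∨ (b ∧ a)) → ◇(¬b ∨ (b ∧ a))), 0   [∧-rule on 1]
4. ◇◇(¬b ∨ (b ∧ a)), 0   [¬→-rule on 3]
5. ¬◇(¬b ∨ (b ∧ a)), 0   [¬→-rule on 3]
6. a → ¬c, 1   [◇-rule on 2: fresh world 1, 0R1]
7. ¬(¬b ∨ (b ∧ a)), 1   [¬◇-rule on 5 via 0R1]
8. b, 1   [¬∨-rule on 7]
9. ¬(b ∧ a), 1   [¬∨-rule on 7]
10. ¬c, 1   [→-rule on 6 (branches; this branch)]
11. ¬a, 1   [¬∧-rule on 9 (branches; this branch)]
12. ◇(¬b ∨ (b ∧ a)), 2   [◇-rule on 4: fresh world 2, 0R2]
13. ¬(¬b ∨ (b ∧ a)), 2   [¬◇-rule on 5 via 0R2]
14. b, 2   [¬∨-rule on 13]
15. ¬(b ∧ a), 2   [¬∨-rule on 13]
16. ¬a, 2   [¬∧-rule on 15 (branches; this branch)]
17. ¬b ∨ (b ∧ a), 3   [◇-rule on 12: fresh world 3, 2R3]
18. b ∧ a, 3   [∨-rule on 17 (branches; this branch)]
19. b, 3   [∧-rule on 18]
20. a, 3   [∧-rule on 18]
Accessibility: 0R1, 0R2, 2R3

Satisfiable (open branch found)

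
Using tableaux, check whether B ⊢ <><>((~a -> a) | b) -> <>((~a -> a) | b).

Tableau for the negation ~(<><>((~a -> a) | b) -> <>((~a -> a) | b)):
1. ~(<><>((~a -> a) | b) -> <>((~a -> a) | b)), u
2. <><>((~a -> a) | b), u
3. ~<>((~a -> a) | b), u
4. ~((~a -> a) | b), u
5. ~(~a -> a), u
6. ~b, u
7. ~a, u
8. <>((~a -> a) | b), v
9. ~((~a -> a) | b), v
10. ~(~a -> a), v
11. ~b, v
12. ~a, v
13. (~a -> a) | b, w
14. b, w
Accessibility: uRu, uRv, vRu, vRv, vRw, wRv, wRw
The negation has an open branch (countermodel exists).

Not valid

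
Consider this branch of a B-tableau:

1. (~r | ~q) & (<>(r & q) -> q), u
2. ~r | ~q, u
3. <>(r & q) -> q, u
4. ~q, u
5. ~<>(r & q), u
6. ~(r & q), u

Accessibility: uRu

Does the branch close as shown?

No world carries both an atom and its negation.

No, open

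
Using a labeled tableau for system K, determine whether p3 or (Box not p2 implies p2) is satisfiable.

1. p3 or (Box not p2 implies p2), 0
2. Box not p2 implies p2, 0
3. p2, 0

Satisfiable (open branch found)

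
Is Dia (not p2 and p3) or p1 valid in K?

Tableau for the negation not (Dia (not p2 and p3) or p1):
1. not (Dia (not p2 and p3) or p1), u
2. not Dia (not p2 and p3), u
3. not p1, u
The negation has an open branch (countermodel exists).

Invalid (countermodel exists)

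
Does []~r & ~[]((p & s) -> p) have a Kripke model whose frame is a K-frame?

1. []~r & ~[]((p & s) -> p), w0
2. []~r, w0
3. ~[]((p & s) -> p), w0
4. ~((p & s) -> p), w1
5. p & s, w1
6. ~p, w1
7. p, w1
8. s, w1
Accessibility: w0Rw1
Branch closes: p and ~p both at w1.
All branches of the tableau close; one closing branch shown above.

Unsatisfiable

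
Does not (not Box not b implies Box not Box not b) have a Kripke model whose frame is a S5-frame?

1. not (not Box not b implies Box not Box not b), w0
2. not Box not b, w0
3. not Box not Box not b, w0
4. b, w1
5. Box not b, w2
6. not b, w0
7. not b, w1
Accessibility: w0Rw0, w0Rw1, w0Rw2, w1Rw0, w1Rw1, w1Rw2, w2Rw0, w2Rw1, w2Rw2
Branch closes: b and not b both at w1.
Every branch closes; the branch above is one of them.

No, unsatisfiable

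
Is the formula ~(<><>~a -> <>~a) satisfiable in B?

1. ~(<><>~a -> <>~a), u
2. <><>~a, u
3. ~<>~a, u
4. a, u
5. <>~a, v
6. a, v
7. ~a, w
Accessibility: uRu, uRv, vRu, vRv, vRw, wRv, wRw

Yes, satisfiable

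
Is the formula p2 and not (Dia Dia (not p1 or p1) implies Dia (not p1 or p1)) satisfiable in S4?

Unsatisfiable (every branch closes)

1. p2 and not (Dia Dia (not p1 or p1) implies Dia (not p1 or p1)), w0
2. p2, w0
3. not (Dia Dia (not p1 or p1) implies Dia (not p1 or p1)), w0
4. Dia Dia (not p1 or p1), w0
5. not Dia (not p1 or p1), w0
6. not (not p1 or p1), w0
7. p1, w0
8. not p1, w0
Accessibility: w0Rw0
Branch closes: p1 and not p1 both at w0.
Every branch closes; the branch above is one of them.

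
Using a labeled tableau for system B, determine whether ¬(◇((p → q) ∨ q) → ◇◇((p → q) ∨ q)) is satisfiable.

Unsatisfiable

1. ¬(◇((p → q) ∨ q) → ◇◇((p → q) ∨ q)), 0
2. ◇((p → q) ∨ q), 0   [¬→-rule on 1]
3. ¬◇◇((p → q) ∨ q), 0   [¬→-rule on 1]
4. ¬◇((p → q) ∨ q), 0   [¬◇-rule on 3 via 0R0]
5. ¬((p → q) ∨ q), 0   [¬◇-rule on 4 via 0R0]
6. ¬(p → q), 0   [¬∨-rule on 5]
7. ¬q, 0   [¬∨-rule on 5]
8. p, 0   [¬→-rule on 6]
9. (p → q) ∨ q, 1   [◇-rule on 2: fresh world 1, 0R1]
10. ¬◇((p → q) ∨ q), 1   [¬◇-rule on 3 via 0R1]
11. ¬((p → q) ∨ q), 1   [¬◇-rule on 4 via 0R1]
12. ¬(p → q), 1   [¬∨-rule on 11]
13. ¬q, 1   [¬∨-rule on 11]
14. p, 1   [¬→-rule on 12]
15. p → q, 1   [∨-rule on 9 (branches; this branch)]
16. q, 1   [→-rule on 15 (branches; this branch)]
Accessibility: 0R0, 0R1, 1R0, 1R1
Branch closes: q and ¬q both at 1.
Every branch closes; the branch above is one of them.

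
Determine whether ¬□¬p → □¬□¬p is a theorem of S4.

Not valid

Tableau for the negation ¬(¬□¬p → □¬□¬p):
1. ¬(¬□¬p → □¬□¬p), u
2. ¬□¬p, u   [¬→-rule on 1]
3. ¬□¬□¬p, u   [¬→-rule on 1]
4. p, v   [¬□-rule on 2: fresh world v, uRv]
5. □¬p, w   [¬□-rule on 3: fresh world w, uRw]
6. ¬p, w   [□-rule on 5 via wRw]
Accessibility: uRu, uRv, uRw, vRv, wRw
The negation has an open branch (countermodel exists).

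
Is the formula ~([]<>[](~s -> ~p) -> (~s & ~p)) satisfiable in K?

Yes, satisfiable

1. ~([]<>[](~s -> ~p) -> (~s & ~p)), w0
2. []<>[](~s -> ~p), w0
3. ~(~s & ~p), w0
4. p, w0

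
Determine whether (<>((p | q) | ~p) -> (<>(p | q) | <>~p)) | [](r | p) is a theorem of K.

Valid in K

Tableau for the negation ~((<>((p | q) | ~p) -> (<>(p | q) | <>~p)) | [](r | p)):
1. ~((<>((p | q) | ~p) -> (<>(p | q) | <>~p)) | [](r | p)), 0
2. ~(<>((p | q) | ~p) -> (<>(p | q) | <>~p)), 0   [~|-rule on 1]
3. ~[](r | p), 0   [~|-rule on 1]
4. <>((p | q) | ~p), 0   [~->-rule on 2]
5. ~(<>(p | q) | <>~p), 0   [~->-rule on 2]
6. ~<>(p | q), 0   [~|-rule on 5]
7. ~<>~p, 0   [~|-rule on 5]
8. ~(r | p), 1   [~[]-rule on 3: fresh world 1, 0R1]
9. ~r, 1   [~|-rule on 8]
10. ~p, 1   [~|-rule on 8]
11. ~(p | q), 1   [~<>-rule on 6 via 0R1]
12. ~q, 1   [~|-rule on 11]
13. p, 1   [~<>-rule on 7 via 0R1]
Accessibility: 0R1
Branch closes: p and ~p both at 1.
All branches of the negation close; one closing branch shown above.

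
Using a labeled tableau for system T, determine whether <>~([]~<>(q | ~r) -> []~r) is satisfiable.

Satisfiable

1. <>~([]~<>(q | ~r) -> []~r), u
2. ~([]~<>(q | ~r) -> []~r), v   [<>-rule on 1: fresh world v, uRv]
3. []~<>(q | ~r), v   [~->-rule on 2]
4. ~[]~r, v   [~->-rule on 2]
5. ~<>(q | ~r), v   [[]-rule on 3 via vRv]
6. ~(q | ~r), v   [~<>-rule on 5 via vRv]
7. ~q, v   [~|-rule on 6]
8. r, v   [~|-rule on 6]
9. r, w   [~[]-rule on 4: fresh world w, vRw]
10. ~<>(q | ~r), w   [[]-rule on 3 via vRw]
11. ~(q | ~r), w   [~<>-rule on 5 via vRw]
12. ~q, w   [~|-rule on 11]
Accessibility: uRu, uRv, vRv, vRw, wRw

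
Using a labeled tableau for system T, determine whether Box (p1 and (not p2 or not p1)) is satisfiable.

1. Box (p1 and (not p2 or not p1)), w0
2. p1 and (not p2 or not p1), w0
3. p1, w0
4. not p2 or not p1, w0
5. not p2, w0
Accessibility: w0Rw0

Satisfiable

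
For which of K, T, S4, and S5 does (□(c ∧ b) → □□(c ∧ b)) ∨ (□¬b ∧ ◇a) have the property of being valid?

S4-tableau for the negation ¬((□(c ∧ b) → □□(c ∧ b)) ∨ (□¬b ∧ ◇a)):
1. ¬((□(c ∧ b) → □□(c ∧ b)) ∨ (□¬b ∧ ◇a)), 0
2. ¬(□(c ∧ b) → □□(c ∧ b)), 0   [¬∨-rule on 1]
3. ¬(□¬b ∧ ◇a), 0   [¬∨-rule on 1]
4. □(c ∧ b), 0   [¬→-rule on 2]
5. ¬□□(c ∧ b), 0   [¬→-rule on 2]
6. c ∧ b, 0   [□-rule on 4 via 0R0]
7. c, 0   [∧-rule on 6]
8. b, 0   [∧-rule on 6]
9. ¬□¬b, 0   [¬∧-rule on 3 (branches; this branch)]
10. ¬□(c ∧ b), 1   [¬□-rule on 5: fresh world 1, 0R1]
11. c ∧ b, 1   [□-rule on 4 via 0R1]
12. c, 1   [∧-rule on 11]
13. b, 1   [∧-rule on 11]
14. b, 2   [¬□-rule on 9: fresh world 2, 0R2]
15. c ∧ b, 2   [□-rule on 4 via 0R2]
16. c, 2   [∧-rule on 15]
17. ¬(c ∧ b), 3   [¬□-rule on 10: fresh world 3, 1R3]
18. c ∧ b, 3   [□-rule on 4 via 0R3]
19. c, 3   [∧-rule on 18]
20. b, 3   [∧-rule on 18]
21. ¬b, 3   [¬∧-rule on 17 (branches; this branch)]
Accessibility: 0R0, 0R1, 0R2, 0R3, 1R1, 1R3, 2R2, 3R3
Branch closes: b and ¬b both at 3.
Every branch closes (one shown): valid in S4, hence also in S5 (every theorem of S4 is a theorem of S5).
T-tableau for the negation ¬((□(c ∧ b) → □□(c ∧ b)) ∨ (□¬b ∧ ◇a)):
1. ¬((□(c ∧ b) → □□(c ∧ b)) ∨ (□¬b ∧ ◇a)), 0
2. ¬(□(c ∧ b) → □□(c ∧ b)), 0   [¬∨-rule on 1]
3. ¬(□¬b ∧ ◇a), 0   [¬∨-rule on 1]
4. □(c ∧ b), 0   [¬→-rule on 2]
5. ¬□□(c ∧ b), 0   [¬→-rule on 2]
6. c ∧ b, 0   [□-rule on 4 via 0R0]
7. c, 0   [∧-rule on 6]
8. b, 0   [∧-rule on 6]
9. ¬◇a, 0   [¬∧-rule on 3 (branches; this branch)]
10. ¬a, 0   [¬◇-rule on 9 via 0R0]
11. ¬□(c ∧ b), 1   [¬□-rule on 5: fresh world 1, 0R1]
12. c ∧ b, 1   [□-rule on 4 via 0R1]
13. c, 1   [∧-rule on 12]
14. b, 1   [∧-rule on 12]
15. ¬a, 1   [¬◇-rule on 9 via 0R1]
16. ¬(c ∧ b), 2   [¬□-rule on 11: fresh world 2, 1R2]
17. ¬b, 2   [¬∧-rule on 16 (branches; this branch)]
Accessibility: 0R0, 0R1, 1R1, 1R2, 2R2
Complete open branch: countermodel on a T-frame, so not valid in T, nor in K (the same frame is also a K-frame).

S4, S5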